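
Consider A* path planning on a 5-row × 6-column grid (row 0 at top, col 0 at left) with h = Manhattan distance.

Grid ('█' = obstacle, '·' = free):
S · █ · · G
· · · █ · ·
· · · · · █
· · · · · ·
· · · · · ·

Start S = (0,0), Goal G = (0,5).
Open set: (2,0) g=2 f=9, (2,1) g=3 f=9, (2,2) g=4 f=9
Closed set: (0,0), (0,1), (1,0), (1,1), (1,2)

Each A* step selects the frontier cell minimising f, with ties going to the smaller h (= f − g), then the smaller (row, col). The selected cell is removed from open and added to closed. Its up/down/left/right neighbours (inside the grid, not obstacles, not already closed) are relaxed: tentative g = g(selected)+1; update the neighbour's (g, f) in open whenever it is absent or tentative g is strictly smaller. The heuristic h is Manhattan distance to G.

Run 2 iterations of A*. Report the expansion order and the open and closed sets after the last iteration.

order=[(2,2) → (2,3)]; open=[(2,0) g=2 f=9, (2,1) g=3 f=9, (2,4) g=6 f=9, (3,2) g=5 f=11, (3,3) g=6 f=11]; closed=[(0,0), (0,1), (1,0), (1,1), (1,2), (2,2), (2,3)]

step 1: expand (2,2) (f=9, h=5) → closed; open now [(2,0) g=2 f=9, (2,1) g=3 f=9, (2,3) g=5 f=9, (3,2) g=5 f=11]
step 2: expand (2,3) (f=9, h=4) → closed; open now [(2,0) g=2 f=9, (2,1) g=3 f=9, (2,4) g=6 f=9, (3,2) g=5 f=11, (3,3) g=6 f=11]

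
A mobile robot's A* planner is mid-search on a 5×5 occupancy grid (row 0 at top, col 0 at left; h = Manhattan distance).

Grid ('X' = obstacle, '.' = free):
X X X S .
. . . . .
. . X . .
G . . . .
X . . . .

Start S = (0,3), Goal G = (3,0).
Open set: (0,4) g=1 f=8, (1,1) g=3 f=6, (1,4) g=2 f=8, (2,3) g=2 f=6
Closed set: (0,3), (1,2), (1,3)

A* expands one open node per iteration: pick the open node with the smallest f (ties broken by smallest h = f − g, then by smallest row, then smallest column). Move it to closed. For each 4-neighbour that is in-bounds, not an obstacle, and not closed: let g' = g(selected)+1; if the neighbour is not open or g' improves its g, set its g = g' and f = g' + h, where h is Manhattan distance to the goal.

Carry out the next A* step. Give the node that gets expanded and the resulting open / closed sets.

expanded=(1,1); open=[(0,4) g=1 f=8, (1,0) g=4 f=6, (1,4) g=2 f=8, (2,1) g=4 f=6, (2,3) g=2 f=6]; closed=[(0,3), (1,1), (1,2), (1,3)]

step 1: expand (1,1) (f=6, h=3) → closed; open now [(0,4) g=1 f=8, (1,0) g=4 f=6, (1,4) g=2 f=8, (2,1) g=4 f=6, (2,3) g=2 f=6]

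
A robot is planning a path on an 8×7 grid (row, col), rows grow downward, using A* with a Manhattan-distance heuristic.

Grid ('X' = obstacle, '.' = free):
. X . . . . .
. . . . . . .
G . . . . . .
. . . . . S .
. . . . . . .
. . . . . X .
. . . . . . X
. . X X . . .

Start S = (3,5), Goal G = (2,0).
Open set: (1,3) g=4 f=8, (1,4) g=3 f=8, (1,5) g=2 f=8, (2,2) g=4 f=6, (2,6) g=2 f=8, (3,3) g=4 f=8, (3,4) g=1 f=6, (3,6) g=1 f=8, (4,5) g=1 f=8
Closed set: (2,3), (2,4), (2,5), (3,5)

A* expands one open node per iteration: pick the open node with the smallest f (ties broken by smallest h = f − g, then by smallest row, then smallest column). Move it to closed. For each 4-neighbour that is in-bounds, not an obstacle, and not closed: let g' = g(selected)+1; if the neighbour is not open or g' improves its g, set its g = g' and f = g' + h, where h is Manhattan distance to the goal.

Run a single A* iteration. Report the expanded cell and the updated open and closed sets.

step 1: expand (2,2) (f=6, h=2) → closed; open now [(1,2) g=5 f=8, (1,3) g=4 f=8, (1,4) g=3 f=8, (1,5) g=2 f=8, (2,1) g=5 f=6, (2,6) g=2 f=8, (3,2) g=5 f=8, (3,3) g=4 f=8, (3,4) g=1 f=6, (3,6) g=1 f=8, (4,5) g=1 f=8]

expanded=(2,2); open=[(1,2) g=5 f=8, (1,3) g=4 f=8, (1,4) g=3 f=8, (1,5) g=2 f=8, (2,1) g=5 f=6, (2,6) g=2 f=8, (3,2) g=5 f=8, (3,3) g=4 f=8, (3,4) g=1 f=6, (3,6) g=1 f=8, (4,5) g=1 f=8]; closed=[(2,2), (2,3), (2,4), (2,5), (3,5)]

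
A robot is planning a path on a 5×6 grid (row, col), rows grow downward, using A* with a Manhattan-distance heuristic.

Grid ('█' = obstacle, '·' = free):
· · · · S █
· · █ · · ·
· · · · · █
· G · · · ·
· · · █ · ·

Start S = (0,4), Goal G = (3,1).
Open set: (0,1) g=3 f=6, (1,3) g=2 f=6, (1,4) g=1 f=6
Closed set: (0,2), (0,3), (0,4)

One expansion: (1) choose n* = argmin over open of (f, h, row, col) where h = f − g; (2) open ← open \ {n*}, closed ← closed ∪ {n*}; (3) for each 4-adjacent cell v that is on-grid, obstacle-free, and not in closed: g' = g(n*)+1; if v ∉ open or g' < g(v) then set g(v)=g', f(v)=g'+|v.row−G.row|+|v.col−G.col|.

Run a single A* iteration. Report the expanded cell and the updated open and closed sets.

step 1: expand (0,1) (f=6, h=3) → closed; open now [(0,0) g=4 f=8, (1,1) g=4 f=6, (1,3) g=2 f=6, (1,4) g=1 f=6]

expanded=(0,1); open=[(0,0) g=4 f=8, (1,1) g=4 f=6, (1,3) g=2 f=6, (1,4) g=1 f=6]; closed=[(0,1), (0,2), (0,3), (0,4)]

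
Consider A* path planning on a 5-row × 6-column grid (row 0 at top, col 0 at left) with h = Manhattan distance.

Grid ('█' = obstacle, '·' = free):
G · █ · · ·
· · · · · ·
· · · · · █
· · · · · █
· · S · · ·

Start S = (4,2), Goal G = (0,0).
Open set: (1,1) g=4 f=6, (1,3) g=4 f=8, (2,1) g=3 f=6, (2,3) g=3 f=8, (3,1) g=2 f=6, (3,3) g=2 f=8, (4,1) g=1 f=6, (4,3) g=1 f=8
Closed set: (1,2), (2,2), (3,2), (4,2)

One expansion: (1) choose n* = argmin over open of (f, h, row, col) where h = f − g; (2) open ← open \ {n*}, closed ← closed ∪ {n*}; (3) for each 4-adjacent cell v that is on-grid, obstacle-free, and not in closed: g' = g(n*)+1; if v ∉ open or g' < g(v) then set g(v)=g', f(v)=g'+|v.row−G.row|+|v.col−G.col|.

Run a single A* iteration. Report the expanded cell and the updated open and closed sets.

expanded=(1,1); open=[(0,1) g=5 f=6, (1,0) g=5 f=6, (1,3) g=4 f=8, (2,1) g=3 f=6, (2,3) g=3 f=8, (3,1) g=2 f=6, (3,3) g=2 f=8, (4,1) g=1 f=6, (4,3) g=1 f=8]; closed=[(1,1), (1,2), (2,2), (3,2), (4,2)]

step 1: expand (1,1) (f=6, h=2) → closed; open now [(0,1) g=5 f=6, (1,0) g=5 f=6, (1,3) g=4 f=8, (2,1) g=3 f=6, (2,3) g=3 f=8, (3,1) g=2 f=6, (3,3) g=2 f=8, (4,1) g=1 f=6, (4,3) g=1 f=8]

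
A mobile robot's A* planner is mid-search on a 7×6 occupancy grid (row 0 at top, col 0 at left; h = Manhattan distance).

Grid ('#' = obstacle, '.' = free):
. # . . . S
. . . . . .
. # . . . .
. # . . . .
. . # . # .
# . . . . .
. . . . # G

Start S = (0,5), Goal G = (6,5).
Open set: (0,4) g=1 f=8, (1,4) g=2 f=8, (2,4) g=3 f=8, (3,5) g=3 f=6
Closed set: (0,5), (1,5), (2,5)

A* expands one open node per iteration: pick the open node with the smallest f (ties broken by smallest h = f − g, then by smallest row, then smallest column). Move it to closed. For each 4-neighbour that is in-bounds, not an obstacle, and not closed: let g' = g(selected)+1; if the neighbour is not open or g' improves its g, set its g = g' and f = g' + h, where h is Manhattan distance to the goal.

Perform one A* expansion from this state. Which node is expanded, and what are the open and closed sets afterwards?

step 1: expand (3,5) (f=6, h=3) → closed; open now [(0,4) g=1 f=8, (1,4) g=2 f=8, (2,4) g=3 f=8, (3,4) g=4 f=8, (4,5) g=4 f=6]

expanded=(3,5); open=[(0,4) g=1 f=8, (1,4) g=2 f=8, (2,4) g=3 f=8, (3,4) g=4 f=8, (4,5) g=4 f=6]; closed=[(0,5), (1,5), (2,5), (3,5)]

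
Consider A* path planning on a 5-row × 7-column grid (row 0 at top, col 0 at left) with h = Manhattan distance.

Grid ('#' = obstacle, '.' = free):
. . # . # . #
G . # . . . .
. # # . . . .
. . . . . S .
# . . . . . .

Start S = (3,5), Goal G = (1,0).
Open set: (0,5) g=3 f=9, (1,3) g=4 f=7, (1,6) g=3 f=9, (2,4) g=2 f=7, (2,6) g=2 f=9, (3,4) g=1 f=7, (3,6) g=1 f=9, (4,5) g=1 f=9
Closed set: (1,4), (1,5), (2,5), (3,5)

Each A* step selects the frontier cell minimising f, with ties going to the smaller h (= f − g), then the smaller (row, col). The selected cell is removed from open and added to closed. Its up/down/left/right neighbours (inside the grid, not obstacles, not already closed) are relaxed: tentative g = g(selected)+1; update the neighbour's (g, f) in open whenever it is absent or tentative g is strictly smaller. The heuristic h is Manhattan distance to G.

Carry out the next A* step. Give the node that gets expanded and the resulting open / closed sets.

expanded=(1,3); open=[(0,3) g=5 f=9, (0,5) g=3 f=9, (1,6) g=3 f=9, (2,3) g=5 f=9, (2,4) g=2 f=7, (2,6) g=2 f=9, (3,4) g=1 f=7, (3,6) g=1 f=9, (4,5) g=1 f=9]; closed=[(1,3), (1,4), (1,5), (2,5), (3,5)]

step 1: expand (1,3) (f=7, h=3) → closed; open now [(0,3) g=5 f=9, (0,5) g=3 f=9, (1,6) g=3 f=9, (2,3) g=5 f=9, (2,4) g=2 f=7, (2,6) g=2 f=9, (3,4) g=1 f=7, (3,6) g=1 f=9, (4,5) g=1 f=9]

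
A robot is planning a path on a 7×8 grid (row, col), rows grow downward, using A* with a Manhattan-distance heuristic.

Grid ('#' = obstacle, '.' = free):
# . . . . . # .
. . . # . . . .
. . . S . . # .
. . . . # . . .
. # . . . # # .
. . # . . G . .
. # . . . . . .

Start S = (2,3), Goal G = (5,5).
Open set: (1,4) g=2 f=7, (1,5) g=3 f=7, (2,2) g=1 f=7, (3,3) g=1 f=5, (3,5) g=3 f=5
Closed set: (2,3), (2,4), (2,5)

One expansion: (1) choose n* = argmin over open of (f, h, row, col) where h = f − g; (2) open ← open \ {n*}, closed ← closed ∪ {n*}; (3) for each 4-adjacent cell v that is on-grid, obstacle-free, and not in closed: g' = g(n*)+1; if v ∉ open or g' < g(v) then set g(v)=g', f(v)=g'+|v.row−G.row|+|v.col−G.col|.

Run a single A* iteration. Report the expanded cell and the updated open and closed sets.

step 1: expand (3,5) (f=5, h=2) → closed; open now [(1,4) g=2 f=7, (1,5) g=3 f=7, (2,2) g=1 f=7, (3,3) g=1 f=5, (3,6) g=4 f=7]

expanded=(3,5); open=[(1,4) g=2 f=7, (1,5) g=3 f=7, (2,2) g=1 f=7, (3,3) g=1 f=5, (3,6) g=4 f=7]; closed=[(2,3), (2,4), (2,5), (3,5)]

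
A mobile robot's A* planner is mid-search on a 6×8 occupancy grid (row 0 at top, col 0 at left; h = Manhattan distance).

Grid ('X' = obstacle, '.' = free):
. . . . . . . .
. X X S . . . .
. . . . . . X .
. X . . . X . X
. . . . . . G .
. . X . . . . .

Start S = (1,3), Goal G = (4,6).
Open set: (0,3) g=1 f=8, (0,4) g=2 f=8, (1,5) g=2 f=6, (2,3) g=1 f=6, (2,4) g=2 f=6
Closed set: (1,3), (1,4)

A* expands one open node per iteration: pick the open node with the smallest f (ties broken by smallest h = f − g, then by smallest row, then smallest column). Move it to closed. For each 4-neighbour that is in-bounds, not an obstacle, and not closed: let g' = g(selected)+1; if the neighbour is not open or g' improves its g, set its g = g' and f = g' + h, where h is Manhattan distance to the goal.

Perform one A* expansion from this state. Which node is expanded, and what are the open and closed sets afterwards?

expanded=(1,5); open=[(0,3) g=1 f=8, (0,4) g=2 f=8, (0,5) g=3 f=8, (1,6) g=3 f=6, (2,3) g=1 f=6, (2,4) g=2 f=6, (2,5) g=3 f=6]; closed=[(1,3), (1,4), (1,5)]

step 1: expand (1,5) (f=6, h=4) → closed; open now [(0,3) g=1 f=8, (0,4) g=2 f=8, (0,5) g=3 f=8, (1,6) g=3 f=6, (2,3) g=1 f=6, (2,4) g=2 f=6, (2,5) g=3 f=6]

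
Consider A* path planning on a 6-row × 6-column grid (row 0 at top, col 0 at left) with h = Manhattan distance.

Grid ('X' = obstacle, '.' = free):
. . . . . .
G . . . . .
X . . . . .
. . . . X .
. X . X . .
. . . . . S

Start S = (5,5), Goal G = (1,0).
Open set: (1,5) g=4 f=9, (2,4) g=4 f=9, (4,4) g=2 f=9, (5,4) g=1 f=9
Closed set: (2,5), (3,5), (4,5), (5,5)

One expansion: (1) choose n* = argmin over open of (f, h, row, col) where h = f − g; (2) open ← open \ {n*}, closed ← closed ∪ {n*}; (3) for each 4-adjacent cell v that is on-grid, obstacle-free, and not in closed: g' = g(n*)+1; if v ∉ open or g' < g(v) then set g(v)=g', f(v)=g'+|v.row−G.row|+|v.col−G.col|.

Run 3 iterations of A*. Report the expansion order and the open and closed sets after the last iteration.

order=[(1,5) → (1,4) → (1,3)]; open=[(0,3) g=7 f=11, (0,4) g=6 f=11, (0,5) g=5 f=11, (1,2) g=7 f=9, (2,3) g=7 f=11, (2,4) g=4 f=9, (4,4) g=2 f=9, (5,4) g=1 f=9]; closed=[(1,3), (1,4), (1,5), (2,5), (3,5), (4,5), (5,5)]

step 1: expand (1,5) (f=9, h=5) → closed; open now [(0,5) g=5 f=11, (1,4) g=5 f=9, (2,4) g=4 f=9, (4,4) g=2 f=9, (5,4) g=1 f=9]
step 2: expand (1,4) (f=9, h=4) → closed; open now [(0,4) g=6 f=11, (0,5) g=5 f=11, (1,3) g=6 f=9, (2,4) g=4 f=9, (4,4) g=2 f=9, (5,4) g=1 f=9]
step 3: expand (1,3) (f=9, h=3) → closed; open now [(0,3) g=7 f=11, (0,4) g=6 f=11, (0,5) g=5 f=11, (1,2) g=7 f=9, (2,3) g=7 f=11, (2,4) g=4 f=9, (4,4) g=2 f=9, (5,4) g=1 f=9]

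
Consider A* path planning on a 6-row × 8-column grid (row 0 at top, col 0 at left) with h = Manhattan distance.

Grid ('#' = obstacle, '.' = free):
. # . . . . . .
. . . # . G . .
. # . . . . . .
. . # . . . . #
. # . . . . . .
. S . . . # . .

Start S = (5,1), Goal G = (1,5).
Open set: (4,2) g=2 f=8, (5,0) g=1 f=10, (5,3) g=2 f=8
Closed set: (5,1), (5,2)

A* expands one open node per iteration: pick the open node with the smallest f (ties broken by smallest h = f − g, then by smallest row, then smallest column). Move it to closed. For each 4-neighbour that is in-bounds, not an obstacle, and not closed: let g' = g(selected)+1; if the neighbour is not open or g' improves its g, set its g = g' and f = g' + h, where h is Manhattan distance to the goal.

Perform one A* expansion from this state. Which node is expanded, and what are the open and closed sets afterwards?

step 1: expand (4,2) (f=8, h=6) → closed; open now [(4,3) g=3 f=8, (5,0) g=1 f=10, (5,3) g=2 f=8]

expanded=(4,2); open=[(4,3) g=3 f=8, (5,0) g=1 f=10, (5,3) g=2 f=8]; closed=[(4,2), (5,1), (5,2)]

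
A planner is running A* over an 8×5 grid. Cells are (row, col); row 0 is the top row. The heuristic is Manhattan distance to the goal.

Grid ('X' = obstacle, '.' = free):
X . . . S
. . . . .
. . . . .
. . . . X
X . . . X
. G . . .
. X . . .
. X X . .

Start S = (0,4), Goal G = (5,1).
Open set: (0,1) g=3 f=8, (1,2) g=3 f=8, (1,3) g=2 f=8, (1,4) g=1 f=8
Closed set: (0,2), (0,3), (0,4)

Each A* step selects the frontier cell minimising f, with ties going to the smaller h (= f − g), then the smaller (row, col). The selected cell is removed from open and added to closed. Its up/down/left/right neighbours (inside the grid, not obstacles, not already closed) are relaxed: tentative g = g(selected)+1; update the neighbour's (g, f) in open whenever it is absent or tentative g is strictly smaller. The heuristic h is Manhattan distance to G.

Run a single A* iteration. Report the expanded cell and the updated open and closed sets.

step 1: expand (0,1) (f=8, h=5) → closed; open now [(1,1) g=4 f=8, (1,2) g=3 f=8, (1,3) g=2 f=8, (1,4) g=1 f=8]

expanded=(0,1); open=[(1,1) g=4 f=8, (1,2) g=3 f=8, (1,3) g=2 f=8, (1,4) g=1 f=8]; closed=[(0,1), (0,2), (0,3), (0,4)]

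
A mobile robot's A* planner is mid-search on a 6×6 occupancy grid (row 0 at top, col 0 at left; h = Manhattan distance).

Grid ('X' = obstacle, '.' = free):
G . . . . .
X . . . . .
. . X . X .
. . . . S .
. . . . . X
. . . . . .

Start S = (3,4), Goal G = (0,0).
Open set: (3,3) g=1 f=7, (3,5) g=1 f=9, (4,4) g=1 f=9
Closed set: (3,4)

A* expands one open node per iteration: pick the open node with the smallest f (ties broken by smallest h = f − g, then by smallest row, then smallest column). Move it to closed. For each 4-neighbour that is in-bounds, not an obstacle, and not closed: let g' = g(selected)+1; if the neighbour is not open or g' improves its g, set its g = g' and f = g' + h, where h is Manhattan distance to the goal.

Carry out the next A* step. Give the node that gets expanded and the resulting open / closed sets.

step 1: expand (3,3) (f=7, h=6) → closed; open now [(2,3) g=2 f=7, (3,2) g=2 f=7, (3,5) g=1 f=9, (4,3) g=2 f=9, (4,4) g=1 f=9]

expanded=(3,3); open=[(2,3) g=2 f=7, (3,2) g=2 f=7, (3,5) g=1 f=9, (4,3) g=2 f=9, (4,4) g=1 f=9]; closed=[(3,3), (3,4)]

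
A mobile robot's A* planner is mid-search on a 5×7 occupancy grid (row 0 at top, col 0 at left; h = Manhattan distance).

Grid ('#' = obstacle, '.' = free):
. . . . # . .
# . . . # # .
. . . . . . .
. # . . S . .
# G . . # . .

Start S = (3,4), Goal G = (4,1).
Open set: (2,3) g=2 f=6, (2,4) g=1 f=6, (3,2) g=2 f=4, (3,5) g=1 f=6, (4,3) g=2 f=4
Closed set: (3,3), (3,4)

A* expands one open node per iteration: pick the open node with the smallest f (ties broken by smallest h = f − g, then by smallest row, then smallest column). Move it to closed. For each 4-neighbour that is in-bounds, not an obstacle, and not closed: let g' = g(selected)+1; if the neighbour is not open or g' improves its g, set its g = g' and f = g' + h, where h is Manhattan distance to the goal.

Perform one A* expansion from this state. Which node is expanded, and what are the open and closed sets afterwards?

expanded=(3,2); open=[(2,2) g=3 f=6, (2,3) g=2 f=6, (2,4) g=1 f=6, (3,5) g=1 f=6, (4,2) g=3 f=4, (4,3) g=2 f=4]; closed=[(3,2), (3,3), (3,4)]

step 1: expand (3,2) (f=4, h=2) → closed; open now [(2,2) g=3 f=6, (2,3) g=2 f=6, (2,4) g=1 f=6, (3,5) g=1 f=6, (4,2) g=3 f=4, (4,3) g=2 f=4]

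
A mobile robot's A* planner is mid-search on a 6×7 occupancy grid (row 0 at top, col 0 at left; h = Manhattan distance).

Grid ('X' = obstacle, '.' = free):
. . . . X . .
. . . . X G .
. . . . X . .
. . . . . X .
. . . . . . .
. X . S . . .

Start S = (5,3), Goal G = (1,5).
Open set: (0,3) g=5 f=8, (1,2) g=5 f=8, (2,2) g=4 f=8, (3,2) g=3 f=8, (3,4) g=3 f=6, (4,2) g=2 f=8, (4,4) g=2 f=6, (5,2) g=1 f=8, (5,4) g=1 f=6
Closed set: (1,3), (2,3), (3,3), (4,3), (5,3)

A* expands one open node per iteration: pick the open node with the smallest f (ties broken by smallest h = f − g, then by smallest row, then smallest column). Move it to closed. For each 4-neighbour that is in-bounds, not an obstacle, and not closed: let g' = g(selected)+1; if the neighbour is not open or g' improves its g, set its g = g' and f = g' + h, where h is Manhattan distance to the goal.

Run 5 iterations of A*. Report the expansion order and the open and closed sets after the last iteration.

step 1: expand (3,4) (f=6, h=3) → closed; open now [(0,3) g=5 f=8, (1,2) g=5 f=8, (2,2) g=4 f=8, (3,2) g=3 f=8, (4,2) g=2 f=8, (4,4) g=2 f=6, (5,2) g=1 f=8, (5,4) g=1 f=6]
step 2: expand (4,4) (f=6, h=4) → closed; open now [(0,3) g=5 f=8, (1,2) g=5 f=8, (2,2) g=4 f=8, (3,2) g=3 f=8, (4,2) g=2 f=8, (4,5) g=3 f=6, (5,2) g=1 f=8, (5,4) g=1 f=6]
step 3: expand (4,5) (f=6, h=3) → closed; open now [(0,3) g=5 f=8, (1,2) g=5 f=8, (2,2) g=4 f=8, (3,2) g=3 f=8, (4,2) g=2 f=8, (4,6) g=4 f=8, (5,2) g=1 f=8, (5,4) g=1 f=6, (5,5) g=4 f=8]
step 4: expand (5,4) (f=6, h=5) → closed; open now [(0,3) g=5 f=8, (1,2) g=5 f=8, (2,2) g=4 f=8, (3,2) g=3 f=8, (4,2) g=2 f=8, (4,6) g=4 f=8, (5,2) g=1 f=8, (5,5) g=2 f=6]
step 5: expand (5,5) (f=6, h=4) → closed; open now [(0,3) g=5 f=8, (1,2) g=5 f=8, (2,2) g=4 f=8, (3,2) g=3 f=8, (4,2) g=2 f=8, (4,6) g=4 f=8, (5,2) g=1 f=8, (5,6) g=3 f=8]

order=[(3,4) → (4,4) → (4,5) → (5,4) → (5,5)]; open=[(0,3) g=5 f=8, (1,2) g=5 f=8, (2,2) g=4 f=8, (3,2) g=3 f=8, (4,2) g=2 f=8, (4,6) g=4 f=8, (5,2) g=1 f=8, (5,6) g=3 f=8]; closed=[(1,3), (2,3), (3,3), (3,4), (4,3), (4,4), (4,5), (5,3), (5,4), (5,5)]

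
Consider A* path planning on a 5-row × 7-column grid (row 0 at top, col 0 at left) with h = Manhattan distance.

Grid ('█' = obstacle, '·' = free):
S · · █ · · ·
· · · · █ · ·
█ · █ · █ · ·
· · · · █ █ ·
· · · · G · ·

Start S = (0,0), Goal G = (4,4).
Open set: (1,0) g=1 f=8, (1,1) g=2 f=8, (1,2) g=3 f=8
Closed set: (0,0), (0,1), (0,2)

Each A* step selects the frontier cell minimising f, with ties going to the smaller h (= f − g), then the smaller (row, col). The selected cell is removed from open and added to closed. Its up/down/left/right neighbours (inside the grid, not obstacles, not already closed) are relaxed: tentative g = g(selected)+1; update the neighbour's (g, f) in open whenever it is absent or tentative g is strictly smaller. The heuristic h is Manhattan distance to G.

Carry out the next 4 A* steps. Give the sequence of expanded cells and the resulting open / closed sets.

order=[(1,2) → (1,3) → (2,3) → (3,3)]; open=[(1,0) g=1 f=8, (1,1) g=2 f=8, (3,2) g=7 f=10, (4,3) g=7 f=8]; closed=[(0,0), (0,1), (0,2), (1,2), (1,3), (2,3), (3,3)]

step 1: expand (1,2) (f=8, h=5) → closed; open now [(1,0) g=1 f=8, (1,1) g=2 f=8, (1,3) g=4 f=8]
step 2: expand (1,3) (f=8, h=4) → closed; open now [(1,0) g=1 f=8, (1,1) g=2 f=8, (2,3) g=5 f=8]
step 3: expand (2,3) (f=8, h=3) → closed; open now [(1,0) g=1 f=8, (1,1) g=2 f=8, (3,3) g=6 f=8]
step 4: expand (3,3) (f=8, h=2) → closed; open now [(1,0) g=1 f=8, (1,1) g=2 f=8, (3,2) g=7 f=10, (4,3) g=7 f=8]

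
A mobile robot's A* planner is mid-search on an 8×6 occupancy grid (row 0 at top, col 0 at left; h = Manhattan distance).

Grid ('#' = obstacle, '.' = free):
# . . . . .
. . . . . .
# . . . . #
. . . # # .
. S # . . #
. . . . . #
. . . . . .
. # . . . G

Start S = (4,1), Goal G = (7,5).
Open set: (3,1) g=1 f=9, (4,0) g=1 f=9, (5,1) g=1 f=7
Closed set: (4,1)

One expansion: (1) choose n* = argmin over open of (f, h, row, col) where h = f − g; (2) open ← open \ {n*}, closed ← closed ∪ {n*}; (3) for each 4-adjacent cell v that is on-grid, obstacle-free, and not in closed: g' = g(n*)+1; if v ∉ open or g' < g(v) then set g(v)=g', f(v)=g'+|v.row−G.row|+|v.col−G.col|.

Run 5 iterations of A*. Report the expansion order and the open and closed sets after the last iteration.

order=[(5,1) → (5,2) → (5,3) → (5,4) → (6,4)]; open=[(3,1) g=1 f=9, (4,0) g=1 f=9, (4,3) g=4 f=9, (4,4) g=5 f=9, (5,0) g=2 f=9, (6,1) g=2 f=7, (6,2) g=3 f=7, (6,3) g=4 f=7, (6,5) g=6 f=7, (7,4) g=6 f=7]; closed=[(4,1), (5,1), (5,2), (5,3), (5,4), (6,4)]

step 1: expand (5,1) (f=7, h=6) → closed; open now [(3,1) g=1 f=9, (4,0) g=1 f=9, (5,0) g=2 f=9, (5,2) g=2 f=7, (6,1) g=2 f=7]
step 2: expand (5,2) (f=7, h=5) → closed; open now [(3,1) g=1 f=9, (4,0) g=1 f=9, (5,0) g=2 f=9, (5,3) g=3 f=7, (6,1) g=2 f=7, (6,2) g=3 f=7]
step 3: expand (5,3) (f=7, h=4) → closed; open now [(3,1) g=1 f=9, (4,0) g=1 f=9, (4,3) g=4 f=9, (5,0) g=2 f=9, (5,4) g=4 f=7, (6,1) g=2 f=7, (6,2) g=3 f=7, (6,3) g=4 f=7]
step 4: expand (5,4) (f=7, h=3) → closed; open now [(3,1) g=1 f=9, (4,0) g=1 f=9, (4,3) g=4 f=9, (4,4) g=5 f=9, (5,0) g=2 f=9, (6,1) g=2 f=7, (6,2) g=3 f=7, (6,3) g=4 f=7, (6,4) g=5 f=7]
step 5: expand (6,4) (f=7, h=2) → closed; open now [(3,1) g=1 f=9, (4,0) g=1 f=9, (4,3) g=4 f=9, (4,4) g=5 f=9, (5,0) g=2 f=9, (6,1) g=2 f=7, (6,2) g=3 f=7, (6,3) g=4 f=7, (6,5) g=6 f=7, (7,4) g=6 f=7]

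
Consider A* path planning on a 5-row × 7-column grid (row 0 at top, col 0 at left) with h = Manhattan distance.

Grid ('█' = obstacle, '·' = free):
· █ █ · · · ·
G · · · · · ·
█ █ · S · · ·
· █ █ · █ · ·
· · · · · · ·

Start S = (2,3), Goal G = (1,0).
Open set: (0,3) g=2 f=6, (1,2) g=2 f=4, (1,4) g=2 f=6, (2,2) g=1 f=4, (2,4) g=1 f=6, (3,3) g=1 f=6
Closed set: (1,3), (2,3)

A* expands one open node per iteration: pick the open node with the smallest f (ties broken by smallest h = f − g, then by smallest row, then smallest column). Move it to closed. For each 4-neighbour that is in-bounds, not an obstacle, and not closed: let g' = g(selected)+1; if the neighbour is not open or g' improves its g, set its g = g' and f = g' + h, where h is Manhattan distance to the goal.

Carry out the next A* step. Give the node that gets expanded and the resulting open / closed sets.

expanded=(1,2); open=[(0,3) g=2 f=6, (1,1) g=3 f=4, (1,4) g=2 f=6, (2,2) g=1 f=4, (2,4) g=1 f=6, (3,3) g=1 f=6]; closed=[(1,2), (1,3), (2,3)]

step 1: expand (1,2) (f=4, h=2) → closed; open now [(0,3) g=2 f=6, (1,1) g=3 f=4, (1,4) g=2 f=6, (2,2) g=1 f=4, (2,4) g=1 f=6, (3,3) g=1 f=6]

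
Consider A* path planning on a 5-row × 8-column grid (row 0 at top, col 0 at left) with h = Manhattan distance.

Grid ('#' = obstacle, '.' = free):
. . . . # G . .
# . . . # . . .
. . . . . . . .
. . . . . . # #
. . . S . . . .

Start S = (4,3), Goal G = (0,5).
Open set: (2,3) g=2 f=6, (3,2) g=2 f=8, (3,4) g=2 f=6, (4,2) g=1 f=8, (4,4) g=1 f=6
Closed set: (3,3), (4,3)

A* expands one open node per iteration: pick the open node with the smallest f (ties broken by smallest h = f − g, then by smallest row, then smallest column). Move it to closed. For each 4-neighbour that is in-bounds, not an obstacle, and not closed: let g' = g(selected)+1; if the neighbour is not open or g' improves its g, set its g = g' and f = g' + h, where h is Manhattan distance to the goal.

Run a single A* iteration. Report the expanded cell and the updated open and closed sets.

expanded=(2,3); open=[(1,3) g=3 f=6, (2,2) g=3 f=8, (2,4) g=3 f=6, (3,2) g=2 f=8, (3,4) g=2 f=6, (4,2) g=1 f=8, (4,4) g=1 f=6]; closed=[(2,3), (3,3), (4,3)]

step 1: expand (2,3) (f=6, h=4) → closed; open now [(1,3) g=3 f=6, (2,2) g=3 f=8, (2,4) g=3 f=6, (3,2) g=2 f=8, (3,4) g=2 f=6, (4,2) g=1 f=8, (4,4) g=1 f=6]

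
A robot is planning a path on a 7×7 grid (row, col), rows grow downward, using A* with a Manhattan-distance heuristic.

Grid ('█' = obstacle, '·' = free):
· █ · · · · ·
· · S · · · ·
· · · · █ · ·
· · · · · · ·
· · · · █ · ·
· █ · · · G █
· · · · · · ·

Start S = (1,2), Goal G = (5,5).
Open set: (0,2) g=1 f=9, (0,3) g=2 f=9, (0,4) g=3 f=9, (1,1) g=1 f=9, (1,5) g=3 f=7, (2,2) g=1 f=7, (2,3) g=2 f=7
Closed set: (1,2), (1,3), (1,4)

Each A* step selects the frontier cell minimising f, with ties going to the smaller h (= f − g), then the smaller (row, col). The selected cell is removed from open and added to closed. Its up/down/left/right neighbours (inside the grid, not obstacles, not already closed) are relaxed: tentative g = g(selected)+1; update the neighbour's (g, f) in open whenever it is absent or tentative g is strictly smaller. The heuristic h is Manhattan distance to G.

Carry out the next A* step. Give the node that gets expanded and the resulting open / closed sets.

expanded=(1,5); open=[(0,2) g=1 f=9, (0,3) g=2 f=9, (0,4) g=3 f=9, (0,5) g=4 f=9, (1,1) g=1 f=9, (1,6) g=4 f=9, (2,2) g=1 f=7, (2,3) g=2 f=7, (2,5) g=4 f=7]; closed=[(1,2), (1,3), (1,4), (1,5)]

step 1: expand (1,5) (f=7, h=4) → closed; open now [(0,2) g=1 f=9, (0,3) g=2 f=9, (0,4) g=3 f=9, (0,5) g=4 f=9, (1,1) g=1 f=9, (1,6) g=4 f=9, (2,2) g=1 f=7, (2,3) g=2 f=7, (2,5) g=4 f=7]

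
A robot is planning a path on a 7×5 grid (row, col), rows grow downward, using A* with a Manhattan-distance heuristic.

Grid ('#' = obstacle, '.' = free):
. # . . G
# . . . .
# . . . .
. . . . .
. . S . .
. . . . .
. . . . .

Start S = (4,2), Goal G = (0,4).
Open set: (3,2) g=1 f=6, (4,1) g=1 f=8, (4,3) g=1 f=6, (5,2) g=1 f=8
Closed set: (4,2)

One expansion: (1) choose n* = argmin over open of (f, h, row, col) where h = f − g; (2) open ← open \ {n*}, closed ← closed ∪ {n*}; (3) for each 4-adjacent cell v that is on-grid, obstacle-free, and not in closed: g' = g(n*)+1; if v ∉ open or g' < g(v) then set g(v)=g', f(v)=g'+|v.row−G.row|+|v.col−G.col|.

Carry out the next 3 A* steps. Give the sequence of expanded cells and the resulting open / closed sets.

order=[(3,2) → (2,2) → (1,2)]; open=[(0,2) g=4 f=6, (1,1) g=4 f=8, (1,3) g=4 f=6, (2,1) g=3 f=8, (2,3) g=3 f=6, (3,1) g=2 f=8, (3,3) g=2 f=6, (4,1) g=1 f=8, (4,3) g=1 f=6, (5,2) g=1 f=8]; closed=[(1,2), (2,2), (3,2), (4,2)]

step 1: expand (3,2) (f=6, h=5) → closed; open now [(2,2) g=2 f=6, (3,1) g=2 f=8, (3,3) g=2 f=6, (4,1) g=1 f=8, (4,3) g=1 f=6, (5,2) g=1 f=8]
step 2: expand (2,2) (f=6, h=4) → closed; open now [(1,2) g=3 f=6, (2,1) g=3 f=8, (2,3) g=3 f=6, (3,1) g=2 f=8, (3,3) g=2 f=6, (4,1) g=1 f=8, (4,3) g=1 f=6, (5,2) g=1 f=8]
step 3: expand (1,2) (f=6, h=3) → closed; open now [(0,2) g=4 f=6, (1,1) g=4 f=8, (1,3) g=4 f=6, (2,1) g=3 f=8, (2,3) g=3 f=6, (3,1) g=2 f=8, (3,3) g=2 f=6, (4,1) g=1 f=8, (4,3) g=1 f=6, (5,2) g=1 f=8]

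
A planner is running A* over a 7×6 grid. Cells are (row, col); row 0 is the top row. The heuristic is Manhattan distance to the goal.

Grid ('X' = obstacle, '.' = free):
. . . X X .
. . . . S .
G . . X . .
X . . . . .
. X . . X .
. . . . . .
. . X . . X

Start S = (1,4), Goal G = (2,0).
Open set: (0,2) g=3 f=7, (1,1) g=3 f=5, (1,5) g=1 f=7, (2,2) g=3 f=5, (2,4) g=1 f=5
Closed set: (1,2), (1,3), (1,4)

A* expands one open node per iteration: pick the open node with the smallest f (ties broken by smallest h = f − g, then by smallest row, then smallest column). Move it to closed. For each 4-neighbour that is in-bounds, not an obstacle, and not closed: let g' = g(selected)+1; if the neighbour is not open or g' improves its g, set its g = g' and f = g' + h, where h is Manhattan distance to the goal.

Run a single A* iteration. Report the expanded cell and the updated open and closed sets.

step 1: expand (1,1) (f=5, h=2) → closed; open now [(0,1) g=4 f=7, (0,2) g=3 f=7, (1,0) g=4 f=5, (1,5) g=1 f=7, (2,1) g=4 f=5, (2,2) g=3 f=5, (2,4) g=1 f=5]

expanded=(1,1); open=[(0,1) g=4 f=7, (0,2) g=3 f=7, (1,0) g=4 f=5, (1,5) g=1 f=7, (2,1) g=4 f=5, (2,2) g=3 f=5, (2,4) g=1 f=5]; closed=[(1,1), (1,2), (1,3), (1,4)]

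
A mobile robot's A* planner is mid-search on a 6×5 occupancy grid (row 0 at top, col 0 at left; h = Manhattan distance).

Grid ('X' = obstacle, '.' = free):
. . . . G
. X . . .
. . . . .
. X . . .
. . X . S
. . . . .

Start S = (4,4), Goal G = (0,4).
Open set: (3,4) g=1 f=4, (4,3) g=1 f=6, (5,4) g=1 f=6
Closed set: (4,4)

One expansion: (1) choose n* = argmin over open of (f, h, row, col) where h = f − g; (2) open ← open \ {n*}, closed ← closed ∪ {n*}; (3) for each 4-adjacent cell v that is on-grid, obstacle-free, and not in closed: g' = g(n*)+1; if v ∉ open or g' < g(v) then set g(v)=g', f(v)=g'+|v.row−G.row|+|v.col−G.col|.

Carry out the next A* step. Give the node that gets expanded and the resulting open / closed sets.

expanded=(3,4); open=[(2,4) g=2 f=4, (3,3) g=2 f=6, (4,3) g=1 f=6, (5,4) g=1 f=6]; closed=[(3,4), (4,4)]

step 1: expand (3,4) (f=4, h=3) → closed; open now [(2,4) g=2 f=4, (3,3) g=2 f=6, (4,3) g=1 f=6, (5,4) g=1 f=6]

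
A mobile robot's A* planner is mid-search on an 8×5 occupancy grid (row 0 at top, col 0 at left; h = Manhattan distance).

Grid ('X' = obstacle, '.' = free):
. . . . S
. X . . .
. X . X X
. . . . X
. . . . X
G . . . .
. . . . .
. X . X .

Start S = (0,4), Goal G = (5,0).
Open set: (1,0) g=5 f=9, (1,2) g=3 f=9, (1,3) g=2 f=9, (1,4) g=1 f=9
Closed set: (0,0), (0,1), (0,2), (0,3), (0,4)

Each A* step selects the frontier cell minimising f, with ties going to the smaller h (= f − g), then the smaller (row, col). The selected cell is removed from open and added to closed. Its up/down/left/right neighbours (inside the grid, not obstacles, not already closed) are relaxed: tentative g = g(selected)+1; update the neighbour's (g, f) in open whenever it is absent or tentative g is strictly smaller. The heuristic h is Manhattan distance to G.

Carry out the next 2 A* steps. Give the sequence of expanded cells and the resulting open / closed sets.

order=[(1,0) → (2,0)]; open=[(1,2) g=3 f=9, (1,3) g=2 f=9, (1,4) g=1 f=9, (3,0) g=7 f=9]; closed=[(0,0), (0,1), (0,2), (0,3), (0,4), (1,0), (2,0)]

step 1: expand (1,0) (f=9, h=4) → closed; open now [(1,2) g=3 f=9, (1,3) g=2 f=9, (1,4) g=1 f=9, (2,0) g=6 f=9]
step 2: expand (2,0) (f=9, h=3) → closed; open now [(1,2) g=3 f=9, (1,3) g=2 f=9, (1,4) g=1 f=9, (3,0) g=7 f=9]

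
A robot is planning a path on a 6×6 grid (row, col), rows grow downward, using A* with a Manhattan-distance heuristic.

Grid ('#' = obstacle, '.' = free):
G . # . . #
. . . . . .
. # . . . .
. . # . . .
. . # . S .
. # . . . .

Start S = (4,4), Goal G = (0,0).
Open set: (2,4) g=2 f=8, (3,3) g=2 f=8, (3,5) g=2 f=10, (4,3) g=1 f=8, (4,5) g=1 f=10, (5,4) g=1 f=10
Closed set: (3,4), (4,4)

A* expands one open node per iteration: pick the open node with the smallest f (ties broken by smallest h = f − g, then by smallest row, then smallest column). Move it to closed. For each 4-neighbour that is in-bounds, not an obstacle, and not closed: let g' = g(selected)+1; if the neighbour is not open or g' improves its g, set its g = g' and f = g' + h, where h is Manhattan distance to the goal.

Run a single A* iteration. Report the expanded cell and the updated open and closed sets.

expanded=(2,4); open=[(1,4) g=3 f=8, (2,3) g=3 f=8, (2,5) g=3 f=10, (3,3) g=2 f=8, (3,5) g=2 f=10, (4,3) g=1 f=8, (4,5) g=1 f=10, (5,4) g=1 f=10]; closed=[(2,4), (3,4), (4,4)]

step 1: expand (2,4) (f=8, h=6) → closed; open now [(1,4) g=3 f=8, (2,3) g=3 f=8, (2,5) g=3 f=10, (3,3) g=2 f=8, (3,5) g=2 f=10, (4,3) g=1 f=8, (4,5) g=1 f=10, (5,4) g=1 f=10]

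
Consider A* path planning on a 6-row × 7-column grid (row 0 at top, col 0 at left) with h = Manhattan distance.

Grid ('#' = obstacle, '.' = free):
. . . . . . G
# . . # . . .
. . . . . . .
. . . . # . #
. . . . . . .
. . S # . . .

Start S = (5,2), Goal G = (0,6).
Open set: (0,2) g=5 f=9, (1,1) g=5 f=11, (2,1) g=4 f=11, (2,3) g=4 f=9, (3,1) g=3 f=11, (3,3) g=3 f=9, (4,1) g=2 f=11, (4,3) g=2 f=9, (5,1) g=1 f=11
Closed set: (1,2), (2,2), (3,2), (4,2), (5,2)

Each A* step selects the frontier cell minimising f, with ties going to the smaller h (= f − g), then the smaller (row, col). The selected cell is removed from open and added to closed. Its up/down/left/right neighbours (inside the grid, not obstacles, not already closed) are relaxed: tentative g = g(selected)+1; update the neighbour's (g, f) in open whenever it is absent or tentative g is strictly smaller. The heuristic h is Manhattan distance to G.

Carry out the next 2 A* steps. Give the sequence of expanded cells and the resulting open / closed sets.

step 1: expand (0,2) (f=9, h=4) → closed; open now [(0,1) g=6 f=11, (0,3) g=6 f=9, (1,1) g=5 f=11, (2,1) g=4 f=11, (2,3) g=4 f=9, (3,1) g=3 f=11, (3,3) g=3 f=9, (4,1) g=2 f=11, (4,3) g=2 f=9, (5,1) g=1 f=11]
step 2: expand (0,3) (f=9, h=3) → closed; open now [(0,1) g=6 f=11, (0,4) g=7 f=9, (1,1) g=5 f=11, (2,1) g=4 f=11, (2,3) g=4 f=9, (3,1) g=3 f=11, (3,3) g=3 f=9, (4,1) g=2 f=11, (4,3) g=2 f=9, (5,1) g=1 f=11]

order=[(0,2) → (0,3)]; open=[(0,1) g=6 f=11, (0,4) g=7 f=9, (1,1) g=5 f=11, (2,1) g=4 f=11, (2,3) g=4 f=9, (3,1) g=3 f=11, (3,3) g=3 f=9, (4,1) g=2 f=11, (4,3) g=2 f=9, (5,1) g=1 f=11]; closed=[(0,2), (0,3), (1,2), (2,2), (3,2), (4,2), (5,2)]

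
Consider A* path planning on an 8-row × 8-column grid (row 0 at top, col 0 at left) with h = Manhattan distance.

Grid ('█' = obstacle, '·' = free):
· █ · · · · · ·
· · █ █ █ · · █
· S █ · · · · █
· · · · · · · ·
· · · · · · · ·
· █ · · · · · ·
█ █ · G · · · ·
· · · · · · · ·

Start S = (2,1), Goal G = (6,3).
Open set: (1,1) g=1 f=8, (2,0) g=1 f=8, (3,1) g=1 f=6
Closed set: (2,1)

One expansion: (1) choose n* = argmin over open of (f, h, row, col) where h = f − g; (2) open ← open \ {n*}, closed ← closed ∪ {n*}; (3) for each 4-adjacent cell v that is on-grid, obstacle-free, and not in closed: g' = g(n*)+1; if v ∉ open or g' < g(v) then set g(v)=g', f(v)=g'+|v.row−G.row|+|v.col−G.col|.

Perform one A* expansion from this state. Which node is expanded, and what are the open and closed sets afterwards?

step 1: expand (3,1) (f=6, h=5) → closed; open now [(1,1) g=1 f=8, (2,0) g=1 f=8, (3,0) g=2 f=8, (3,2) g=2 f=6, (4,1) g=2 f=6]

expanded=(3,1); open=[(1,1) g=1 f=8, (2,0) g=1 f=8, (3,0) g=2 f=8, (3,2) g=2 f=6, (4,1) g=2 f=6]; closed=[(2,1), (3,1)]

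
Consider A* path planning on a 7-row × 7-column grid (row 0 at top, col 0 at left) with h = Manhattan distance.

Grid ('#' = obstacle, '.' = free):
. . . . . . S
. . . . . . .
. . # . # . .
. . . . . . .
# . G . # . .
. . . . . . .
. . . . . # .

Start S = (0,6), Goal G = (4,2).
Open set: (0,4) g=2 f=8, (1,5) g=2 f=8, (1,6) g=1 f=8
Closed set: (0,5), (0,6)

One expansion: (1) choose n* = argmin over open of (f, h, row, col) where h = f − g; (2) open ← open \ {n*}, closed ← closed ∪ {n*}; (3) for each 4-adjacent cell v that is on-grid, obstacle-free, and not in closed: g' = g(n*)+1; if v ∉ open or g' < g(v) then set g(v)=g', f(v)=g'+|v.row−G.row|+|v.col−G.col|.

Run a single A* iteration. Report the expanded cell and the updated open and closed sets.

step 1: expand (0,4) (f=8, h=6) → closed; open now [(0,3) g=3 f=8, (1,4) g=3 f=8, (1,5) g=2 f=8, (1,6) g=1 f=8]

expanded=(0,4); open=[(0,3) g=3 f=8, (1,4) g=3 f=8, (1,5) g=2 f=8, (1,6) g=1 f=8]; closed=[(0,4), (0,5), (0,6)]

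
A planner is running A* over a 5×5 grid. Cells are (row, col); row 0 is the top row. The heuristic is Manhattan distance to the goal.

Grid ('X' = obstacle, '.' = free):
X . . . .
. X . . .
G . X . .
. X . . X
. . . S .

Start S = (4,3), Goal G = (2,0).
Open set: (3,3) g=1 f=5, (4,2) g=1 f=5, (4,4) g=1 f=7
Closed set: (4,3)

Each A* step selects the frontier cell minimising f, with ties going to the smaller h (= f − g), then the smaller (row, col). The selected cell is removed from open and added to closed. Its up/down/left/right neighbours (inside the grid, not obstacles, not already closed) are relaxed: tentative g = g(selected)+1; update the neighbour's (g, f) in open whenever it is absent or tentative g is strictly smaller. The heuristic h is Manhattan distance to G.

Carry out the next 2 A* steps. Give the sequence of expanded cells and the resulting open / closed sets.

order=[(3,3) → (2,3)]; open=[(1,3) g=3 f=7, (2,4) g=3 f=7, (3,2) g=2 f=5, (4,2) g=1 f=5, (4,4) g=1 f=7]; closed=[(2,3), (3,3), (4,3)]

step 1: expand (3,3) (f=5, h=4) → closed; open now [(2,3) g=2 f=5, (3,2) g=2 f=5, (4,2) g=1 f=5, (4,4) g=1 f=7]
step 2: expand (2,3) (f=5, h=3) → closed; open now [(1,3) g=3 f=7, (2,4) g=3 f=7, (3,2) g=2 f=5, (4,2) g=1 f=5, (4,4) g=1 f=7]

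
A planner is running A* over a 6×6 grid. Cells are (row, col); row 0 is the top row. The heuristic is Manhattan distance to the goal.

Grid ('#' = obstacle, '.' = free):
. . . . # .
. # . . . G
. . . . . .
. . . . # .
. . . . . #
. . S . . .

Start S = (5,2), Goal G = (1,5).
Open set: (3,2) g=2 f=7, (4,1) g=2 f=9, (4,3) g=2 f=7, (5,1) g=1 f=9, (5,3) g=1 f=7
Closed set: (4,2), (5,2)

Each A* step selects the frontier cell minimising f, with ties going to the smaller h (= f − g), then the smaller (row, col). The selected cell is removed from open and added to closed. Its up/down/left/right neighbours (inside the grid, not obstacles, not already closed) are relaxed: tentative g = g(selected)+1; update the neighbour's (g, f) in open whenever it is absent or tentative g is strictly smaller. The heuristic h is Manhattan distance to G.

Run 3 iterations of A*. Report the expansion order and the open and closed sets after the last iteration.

step 1: expand (3,2) (f=7, h=5) → closed; open now [(2,2) g=3 f=7, (3,1) g=3 f=9, (3,3) g=3 f=7, (4,1) g=2 f=9, (4,3) g=2 f=7, (5,1) g=1 f=9, (5,3) g=1 f=7]
step 2: expand (2,2) (f=7, h=4) → closed; open now [(1,2) g=4 f=7, (2,1) g=4 f=9, (2,3) g=4 f=7, (3,1) g=3 f=9, (3,3) g=3 f=7, (4,1) g=2 f=9, (4,3) g=2 f=7, (5,1) g=1 f=9, (5,3) g=1 f=7]
step 3: expand (1,2) (f=7, h=3) → closed; open now [(0,2) g=5 f=9, (1,3) g=5 f=7, (2,1) g=4 f=9, (2,3) g=4 f=7, (3,1) g=3 f=9, (3,3) g=3 f=7, (4,1) g=2 f=9, (4,3) g=2 f=7, (5,1) g=1 f=9, (5,3) g=1 f=7]

order=[(3,2) → (2,2) → (1,2)]; open=[(0,2) g=5 f=9, (1,3) g=5 f=7, (2,1) g=4 f=9, (2,3) g=4 f=7, (3,1) g=3 f=9, (3,3) g=3 f=7, (4,1) g=2 f=9, (4,3) g=2 f=7, (5,1) g=1 f=9, (5,3) g=1 f=7]; closed=[(1,2), (2,2), (3,2), (4,2), (5,2)]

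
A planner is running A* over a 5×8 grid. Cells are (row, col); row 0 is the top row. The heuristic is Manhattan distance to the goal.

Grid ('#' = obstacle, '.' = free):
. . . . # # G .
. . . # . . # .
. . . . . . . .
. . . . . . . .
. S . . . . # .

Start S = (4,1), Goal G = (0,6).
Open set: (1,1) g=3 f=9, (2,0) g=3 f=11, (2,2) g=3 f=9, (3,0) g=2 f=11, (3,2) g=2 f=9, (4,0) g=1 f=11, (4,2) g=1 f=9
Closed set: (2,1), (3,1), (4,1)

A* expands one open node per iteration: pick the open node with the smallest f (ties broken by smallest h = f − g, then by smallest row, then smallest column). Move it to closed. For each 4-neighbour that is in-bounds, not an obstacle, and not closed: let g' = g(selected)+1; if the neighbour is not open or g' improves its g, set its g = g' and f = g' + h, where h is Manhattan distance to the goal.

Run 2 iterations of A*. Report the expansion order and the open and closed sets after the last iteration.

order=[(1,1) → (0,1)]; open=[(0,0) g=5 f=11, (0,2) g=5 f=9, (1,0) g=4 f=11, (1,2) g=4 f=9, (2,0) g=3 f=11, (2,2) g=3 f=9, (3,0) g=2 f=11, (3,2) g=2 f=9, (4,0) g=1 f=11, (4,2) g=1 f=9]; closed=[(0,1), (1,1), (2,1), (3,1), (4,1)]

step 1: expand (1,1) (f=9, h=6) → closed; open now [(0,1) g=4 f=9, (1,0) g=4 f=11, (1,2) g=4 f=9, (2,0) g=3 f=11, (2,2) g=3 f=9, (3,0) g=2 f=11, (3,2) g=2 f=9, (4,0) g=1 f=11, (4,2) g=1 f=9]
step 2: expand (0,1) (f=9, h=5) → closed; open now [(0,0) g=5 f=11, (0,2) g=5 f=9, (1,0) g=4 f=11, (1,2) g=4 f=9, (2,0) g=3 f=11, (2,2) g=3 f=9, (3,0) g=2 f=11, (3,2) g=2 f=9, (4,0) g=1 f=11, (4,2) g=1 f=9]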